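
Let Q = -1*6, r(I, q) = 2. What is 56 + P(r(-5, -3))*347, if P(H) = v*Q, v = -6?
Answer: 12548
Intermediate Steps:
Q = -6
P(H) = 36 (P(H) = -6*(-6) = 36)
56 + P(r(-5, -3))*347 = 56 + 36*347 = 56 + 12492 = 12548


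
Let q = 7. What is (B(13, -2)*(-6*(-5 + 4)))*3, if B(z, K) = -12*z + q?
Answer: -2682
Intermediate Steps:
B(z, K) = 7 - 12*z (B(z, K) = -12*z + 7 = 7 - 12*z)
(B(13, -2)*(-6*(-5 + 4)))*3 = ((7 - 12*13)*(-6*(-5 + 4)))*3 = ((7 - 156)*(-6*(-1)))*3 = -149*6*3 = -894*3 = -2682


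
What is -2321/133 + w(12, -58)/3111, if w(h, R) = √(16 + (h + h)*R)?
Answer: -2321/133 + 4*I*√86/3111 ≈ -17.451 + 0.011924*I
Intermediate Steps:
w(h, R) = √(16 + 2*R*h) (w(h, R) = √(16 + (2*h)*R) = √(16 + 2*R*h))
-2321/133 + w(12, -58)/3111 = -2321/133 + √(16 + 2*(-58)*12)/3111 = -2321*1/133 + √(16 - 1392)*(1/3111) = -2321/133 + √(-1376)*(1/3111) = -2321/133 + (4*I*√86)*(1/3111) = -2321/133 + 4*I*√86/3111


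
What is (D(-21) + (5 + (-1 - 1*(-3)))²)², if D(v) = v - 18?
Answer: 100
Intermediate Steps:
D(v) = -18 + v
(D(-21) + (5 + (-1 - 1*(-3)))²)² = ((-18 - 21) + (5 + (-1 - 1*(-3)))²)² = (-39 + (5 + (-1 + 3))²)² = (-39 + (5 + 2)²)² = (-39 + 7²)² = (-39 + 49)² = 10² = 100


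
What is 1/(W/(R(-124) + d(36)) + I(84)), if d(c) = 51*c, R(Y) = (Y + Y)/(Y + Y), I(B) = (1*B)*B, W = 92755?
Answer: 1837/13054627 ≈ 0.00014072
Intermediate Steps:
I(B) = B**2 (I(B) = B*B = B**2)
R(Y) = 1 (R(Y) = (2*Y)/((2*Y)) = (2*Y)*(1/(2*Y)) = 1)
1/(W/(R(-124) + d(36)) + I(84)) = 1/(92755/(1 + 51*36) + 84**2) = 1/(92755/(1 + 1836) + 7056) = 1/(92755/1837 + 7056) = 1/(13054627/1837) = 1837/13054627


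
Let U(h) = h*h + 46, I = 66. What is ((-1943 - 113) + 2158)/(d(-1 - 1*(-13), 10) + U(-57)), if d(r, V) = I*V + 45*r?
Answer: 102/4495 ≈ 0.022692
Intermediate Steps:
d(r, V) = 45*r + 66*V (d(r, V) = 66*V + 45*r = 45*r + 66*V)
U(h) = 46 + h² (U(h) = h² + 46 = 46 + h²)
((-1943 - 113) + 2158)/(d(-1 - 1*(-13), 10) + U(-57)) = ((-1943 - 113) + 2158)/((45*(-1 - 1*(-13)) + 66*10) + (46 + (-57)²)) = (-2056 + 2158)/((45*(-1 + 13) + 660) + (46 + 3249)) = 102/((45*12 + 660) + 3295) = 102/((540 + 660) + 3295) = 102/(1200 + 3295) = 102/4495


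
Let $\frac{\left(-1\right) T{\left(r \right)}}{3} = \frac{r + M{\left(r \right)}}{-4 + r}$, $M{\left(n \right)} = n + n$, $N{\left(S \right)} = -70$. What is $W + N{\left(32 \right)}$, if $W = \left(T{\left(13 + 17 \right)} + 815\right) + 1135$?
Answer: $\frac{24305}{13} \approx 1869.6$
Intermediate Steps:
$M{\left(n \right)} = 2 n$
$T{\left(r \right)} = - \frac{9 r}{-4 + r}$ ($T{\left(r \right)} = - 3 \frac{r + 2 r}{-4 + r} = - 3 \frac{3 r}{-4 + r} = - \frac{9 r}{-4 + r}$)
$W = \frac{25215}{13}$ ($W = \left(- \frac{9 \left(13 + 17\right)}{-4 + \left(13 + 17\right)} + 815\right) + 1135 = \left(\left(-9\right) 30 \frac{1}{-4 + 30} + 815\right) + 1135 = \left(\left(-9\right) 30 \cdot \frac{1}{26} + 815\right) + 1135 = \left(- \frac{135}{13} + 815\right) + 1135 = \frac{10460}{13} + 1135 = \frac{25215}{13} \approx 1939.6$)
$W + N{\left(32 \right)} = \frac{25215}{13} - 70 = \frac{24305}{13}$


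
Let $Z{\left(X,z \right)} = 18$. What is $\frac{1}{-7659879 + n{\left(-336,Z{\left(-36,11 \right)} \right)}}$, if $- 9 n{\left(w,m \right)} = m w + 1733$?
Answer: $- \frac{9}{68934596} \approx -1.3056 \cdot 10^{-7}$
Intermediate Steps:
$n{\left(w,m \right)} = - \frac{1733}{9} - \frac{m w}{9}$ ($n{\left(w,m \right)} = - \frac{m w + 1733}{9} = - \frac{1733 + m w}{9} = - \frac{1733}{9} - \frac{m w}{9}$)
$\frac{1}{-7659879 + n{\left(-336,Z{\left(-36,11 \right)} \right)}} = \frac{1}{-7659879 - \left(\frac{1733}{9} + 2 \left(-336\right)\right)} = \frac{1}{-7659879 + \left(- \frac{1733}{9} + 672\right)} = \frac{1}{-7659879 + \frac{4315}{9}} = \frac{1}{- \frac{68934596}{9}} = - \frac{9}{68934596}$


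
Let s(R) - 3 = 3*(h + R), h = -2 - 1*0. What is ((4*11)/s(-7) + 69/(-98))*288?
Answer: -35808/49 ≈ -730.78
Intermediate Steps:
h = -2 (h = -2 + 0 = -2)
s(R) = -3 + 3*R (s(R) = 3 + 3*(-2 + R) = 3 + (-6 + 3*R) = -3 + 3*R)
((4*11)/s(-7) + 69/(-98))*288 = ((4*11)/(-3 + 3*(-7)) + 69/(-98))*288 = (44/(-3 - 21) + 69*(-1/98))*288 = (44/(-24) - 69/98)*288 = (44*(-1/24) - 69/98)*288 = (-11/6 - 69/98)*288 = -373/147*288 = -35808/49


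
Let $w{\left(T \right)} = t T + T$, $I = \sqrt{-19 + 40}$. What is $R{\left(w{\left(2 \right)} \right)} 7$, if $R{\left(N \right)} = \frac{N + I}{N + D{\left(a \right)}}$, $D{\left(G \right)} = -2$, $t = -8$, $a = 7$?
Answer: $\frac{49}{8} - \frac{7 \sqrt{21}}{16} \approx 4.1201$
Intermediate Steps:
$I = \sqrt{21} \approx 4.5826$
$w{\left(T \right)} = - 7 T$ ($w{\left(T \right)} = - 8 T + T = - 7 T$)
$R{\left(N \right)} = \frac{N + \sqrt{21}}{-2 + N}$ ($R{\left(N \right)} = \frac{N + \sqrt{21}}{N - 2} = \frac{N + \sqrt{21}}{-2 + N}$)
$R{\left(w{\left(2 \right)} \right)} 7 = \frac{\left(-7\right) 2 + \sqrt{21}}{-2 - 14} \cdot 7 = \frac{-14 + \sqrt{21}}{-2 - 14} \cdot 7 = \frac{-14 + \sqrt{21}}{-16} \cdot 7 = - \frac{-14 + \sqrt{21}}{16} \cdot 7 = \left(\frac{7}{8} - \frac{\sqrt{21}}{16}\right) 7 = \frac{49}{8} - \frac{7 \sqrt{21}}{16}$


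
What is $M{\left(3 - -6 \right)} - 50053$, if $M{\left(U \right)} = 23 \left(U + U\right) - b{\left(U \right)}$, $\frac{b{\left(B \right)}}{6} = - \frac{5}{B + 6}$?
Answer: $-49637$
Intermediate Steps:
$b{\left(B \right)} = - \frac{30}{6 + B}$ ($b{\left(B \right)} = 6 \left(- \frac{5}{B + 6}\right) = 6 \left(- \frac{5}{6 + B}\right) = - \frac{30}{6 + B}$)
$M{\left(U \right)} = \frac{30}{6 + U} + 46 U$ ($M{\left(U \right)} = 23 \left(U + U\right) - - \frac{30}{6 + U} = 23 \cdot 2 U + \frac{30}{6 + U} = 46 U + \frac{30}{6 + U} = \frac{30}{6 + U} + 46 U$)
$M{\left(3 - -6 \right)} - 50053 = \frac{2 \left(15 + 23 \left(3 - -6\right) \left(6 + \left(3 - -6\right)\right)\right)}{6 + \left(3 - -6\right)} - 50053 = \frac{2 \left(15 + 23 \left(3 + 6\right) \left(6 + \left(3 + 6\right)\right)\right)}{6 + \left(3 + 6\right)} - 50053 = \frac{2 \left(15 + 23 \cdot 9 \left(6 + 9\right)\right)}{6 + 9} - 50053 = \frac{2 \left(15 + 23 \cdot 9 \cdot 15\right)}{15} - 50053 = 2 \cdot \frac{1}{15} \left(15 + 3105\right) - 50053 = 2 \cdot \frac{1}{15} \cdot 3120 - 50053 = 416 - 50053 = -49637$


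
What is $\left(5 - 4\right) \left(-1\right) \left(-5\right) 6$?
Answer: $30$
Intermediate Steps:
$\left(5 - 4\right) \left(-1\right) \left(-5\right) 6 = 1 \left(-1\right) \left(-5\right) 6 = \left(-1\right) \left(-5\right) 6 = 5 \cdot 6 = 30$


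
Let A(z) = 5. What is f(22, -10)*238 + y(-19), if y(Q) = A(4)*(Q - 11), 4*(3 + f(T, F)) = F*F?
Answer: 5086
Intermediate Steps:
f(T, F) = -3 + F²/4 (f(T, F) = -3 + (F*F)/4 = -3 + F²/4)
y(Q) = -55 + 5*Q (y(Q) = 5*(Q - 11) = 5*(-11 + Q) = -55 + 5*Q)
f(22, -10)*238 + y(-19) = (-3 + (¼)*(-10)²)*238 + (-55 + 5*(-19)) = (-3 + (¼)*100)*238 + (-55 - 95) = (-3 + 25)*238 - 150 = 22*238 - 150 = 5236 - 150 = 5086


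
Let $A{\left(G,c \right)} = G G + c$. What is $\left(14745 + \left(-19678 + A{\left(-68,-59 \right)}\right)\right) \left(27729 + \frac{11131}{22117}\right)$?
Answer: $- \frac{225691980032}{22117} \approx -1.0204 \cdot 10^{7}$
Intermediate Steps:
$A{\left(G,c \right)} = c + G^{2}$ ($A{\left(G,c \right)} = G^{2} + c = c + G^{2}$)
$\left(14745 + \left(-19678 + A{\left(-68,-59 \right)}\right)\right) \left(27729 + \frac{11131}{22117}\right) = \left(14745 - \left(19737 - 4624\right)\right) \left(27729 + \frac{11131}{22117}\right) = \left(14745 + \left(-19678 + \left(-59 + 4624\right)\right)\right) \left(27729 + 11131 \cdot \frac{1}{22117}\right) = \left(14745 + \left(-19678 + 4565\right)\right) \left(27729 + \frac{11131}{22117}\right) = \left(14745 - 15113\right) \frac{613293424}{22117} = \left(-368\right) \frac{613293424}{22117} = - \frac{225691980032}{22117}$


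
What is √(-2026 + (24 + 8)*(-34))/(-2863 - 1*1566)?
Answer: -3*I*√346/4429 ≈ -0.0126*I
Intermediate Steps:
√(-2026 + (24 + 8)*(-34))/(-2863 - 1*1566) = √(-2026 + 32*(-34))/(-2863 - 1566) = √(-2026 - 1088)/(-4429) = √(-3114)*(-1/4429) = (3*I*√346)*(-1/4429) = -3*I*√346/4429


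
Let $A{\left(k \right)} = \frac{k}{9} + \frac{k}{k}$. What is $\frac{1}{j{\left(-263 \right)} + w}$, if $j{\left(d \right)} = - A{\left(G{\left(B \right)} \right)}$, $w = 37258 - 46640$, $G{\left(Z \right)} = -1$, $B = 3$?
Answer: $- \frac{9}{84446} \approx -0.00010658$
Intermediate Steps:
$w = -9382$ ($w = 37258 - 46640 = -9382$)
$A{\left(k \right)} = 1 + \frac{k}{9}$ ($A{\left(k \right)} = k \frac{1}{9} + 1 = \frac{k}{9} + 1 = 1 + \frac{k}{9}$)
$j{\left(d \right)} = - \frac{8}{9}$ ($j{\left(d \right)} = - (1 + \frac{1}{9} \left(-1\right)) = - (1 - \frac{1}{9}) = \left(-1\right) \frac{8}{9} = - \frac{8}{9}$)
$\frac{1}{j{\left(-263 \right)} + w} = \frac{1}{- \frac{8}{9} - 9382} = \frac{1}{- \frac{84446}{9}} = - \frac{9}{84446}$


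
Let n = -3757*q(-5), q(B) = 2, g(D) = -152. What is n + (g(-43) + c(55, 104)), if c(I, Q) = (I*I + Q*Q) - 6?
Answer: 6169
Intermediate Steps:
c(I, Q) = -6 + I**2 + Q**2 (c(I, Q) = (I**2 + Q**2) - 6 = -6 + I**2 + Q**2)
n = -7514 (n = -3757*2 = -7514)
n + (g(-43) + c(55, 104)) = -7514 + (-152 + (-6 + 55**2 + 104**2)) = -7514 + (-152 + (-6 + 3025 + 10816)) = -7514 + (-152 + 13835) = -7514 + 13683 = 6169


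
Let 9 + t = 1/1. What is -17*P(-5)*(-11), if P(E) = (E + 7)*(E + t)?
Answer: -4862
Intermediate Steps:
t = -8 (t = -9 + 1/1 = -9 + 1 = -8)
P(E) = (-8 + E)*(7 + E) (P(E) = (E + 7)*(E - 8) = (7 + E)*(-8 + E) = (-8 + E)*(7 + E))
-17*P(-5)*(-11) = -17*(-56 + (-5)**2 - 1*(-5))*(-11) = -17*(-56 + 25 + 5)*(-11) = -17*(-26)*(-11) = 442*(-11) = -4862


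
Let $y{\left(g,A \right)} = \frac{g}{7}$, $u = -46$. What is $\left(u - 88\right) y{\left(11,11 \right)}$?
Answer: $- \frac{1474}{7} \approx -210.57$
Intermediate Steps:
$y{\left(g,A \right)} = \frac{g}{7}$ ($y{\left(g,A \right)} = g \frac{1}{7} = \frac{g}{7}$)
$\left(u - 88\right) y{\left(11,11 \right)} = \left(-46 - 88\right) \frac{1}{7} \cdot 11 = \left(-134\right) \frac{11}{7} = - \frac{1474}{7}$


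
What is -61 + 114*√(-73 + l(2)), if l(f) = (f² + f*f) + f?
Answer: -61 + 342*I*√7 ≈ -61.0 + 904.85*I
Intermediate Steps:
l(f) = f + 2*f² (l(f) = (f² + f²) + f = 2*f² + f = f + 2*f²)
-61 + 114*√(-73 + l(2)) = -61 + 114*√(-73 + 2*(1 + 2*2)) = -61 + 114*√(-73 + 2*(1 + 4)) = -61 + 114*√(-73 + 2*5) = -61 + 114*√(-73 + 10) = -61 + 114*√(-63) = -61 + 114*(3*I*√7) = -61 + 342*I*√7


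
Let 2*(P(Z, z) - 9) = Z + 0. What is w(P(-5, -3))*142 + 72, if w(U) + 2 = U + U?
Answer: 1634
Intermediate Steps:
P(Z, z) = 9 + Z/2 (P(Z, z) = 9 + (Z + 0)/2 = 9 + Z/2)
w(U) = -2 + 2*U (w(U) = -2 + (U + U) = -2 + 2*U)
w(P(-5, -3))*142 + 72 = (-2 + 2*(9 + (1/2)*(-5)))*142 + 72 = (-2 + 2*(9 - 5/2))*142 + 72 = (-2 + 2*(13/2))*142 + 72 = (-2 + 13)*142 + 72 = 11*142 + 72 = 1562 + 72 = 1634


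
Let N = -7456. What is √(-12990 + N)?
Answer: I*√20446 ≈ 142.99*I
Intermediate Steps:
√(-12990 + N) = √(-12990 - 7456) = √(-20446) = I*√20446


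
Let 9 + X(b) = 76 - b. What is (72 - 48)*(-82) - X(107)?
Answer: -1928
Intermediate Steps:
X(b) = 67 - b (X(b) = -9 + (76 - b) = 67 - b)
(72 - 48)*(-82) - X(107) = (72 - 48)*(-82) - (67 - 1*107) = 24*(-82) - (67 - 107) = -1968 - 1*(-40) = -1968 + 40 = -1928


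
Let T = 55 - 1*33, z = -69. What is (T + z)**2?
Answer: 2209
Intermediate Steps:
T = 22 (T = 55 - 33 = 22)
(T + z)**2 = (22 - 69)**2 = (-47)**2 = 2209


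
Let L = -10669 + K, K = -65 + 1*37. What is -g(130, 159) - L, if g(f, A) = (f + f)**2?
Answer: -56903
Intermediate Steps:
g(f, A) = 4*f**2 (g(f, A) = (2*f)**2 = 4*f**2)
K = -28 (K = -65 + 37 = -28)
L = -10697 (L = -10669 - 28 = -10697)
-g(130, 159) - L = -4*130**2 - 1*(-10697) = -4*16900 + 10697 = -1*67600 + 10697 = -67600 + 10697 = -56903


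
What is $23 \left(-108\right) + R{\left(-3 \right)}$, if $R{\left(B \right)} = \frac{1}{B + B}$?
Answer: $- \frac{14905}{6} \approx -2484.2$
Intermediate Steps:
$R{\left(B \right)} = \frac{1}{2 B}$
$23 \left(-108\right) + R{\left(-3 \right)} = 23 \left(-108\right) + \frac{1}{2 \left(-3\right)} = -2484 + \frac{1}{2} \left(- \frac{1}{3}\right) = -2484 - \frac{1}{6} = - \frac{14905}{6}$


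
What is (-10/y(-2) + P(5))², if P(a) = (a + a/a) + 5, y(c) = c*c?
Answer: 289/4 ≈ 72.250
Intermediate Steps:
y(c) = c²
P(a) = 6 + a (P(a) = (a + 1) + 5 = (1 + a) + 5 = 6 + a)
(-10/y(-2) + P(5))² = (-10/((-2)²) + (6 + 5))² = (-10/4 + 11)² = (-10*¼ + 11)² = (-5/2 + 11)² = (17/2)² = 289/4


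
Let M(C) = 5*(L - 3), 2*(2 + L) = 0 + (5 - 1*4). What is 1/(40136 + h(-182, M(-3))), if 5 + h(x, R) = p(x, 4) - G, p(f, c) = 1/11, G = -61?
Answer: 11/442113 ≈ 2.4881e-5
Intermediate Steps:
L = -3/2 (L = -2 + (0 + (5 - 1*4))/2 = -2 + (0 + (5 - 4))/2 = -2 + (0 + 1)/2 = -2 + (1/2)*1 = -2 + 1/2 = -3/2 ≈ -1.5000)
p(f, c) = 1/11
M(C) = -45/2 (M(C) = 5*(-3/2 - 3) = 5*(-9/2) = -45/2)
h(x, R) = 617/11 (h(x, R) = -5 + (1/11 - 1*(-61)) = -5 + (1/11 + 61) = -5 + 672/11 = 617/11)
1/(40136 + h(-182, M(-3))) = 1/(40136 + 617/11) = 1/(442113/11) = 11/442113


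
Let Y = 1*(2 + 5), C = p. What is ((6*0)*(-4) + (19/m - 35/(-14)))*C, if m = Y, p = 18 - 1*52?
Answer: -1241/7 ≈ -177.29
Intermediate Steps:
p = -34 (p = 18 - 52 = -34)
C = -34
Y = 7 (Y = 1*7 = 7)
m = 7
((6*0)*(-4) + (19/m - 35/(-14)))*C = ((6*0)*(-4) + (19/7 - 35/(-14)))*(-34) = (0*(-4) + (19*(⅐) - 35*(-1/14)))*(-34) = (0 + (19/7 + 5/2))*(-34) = (0 + 73/14)*(-34) = (73/14)*(-34) = -1241/7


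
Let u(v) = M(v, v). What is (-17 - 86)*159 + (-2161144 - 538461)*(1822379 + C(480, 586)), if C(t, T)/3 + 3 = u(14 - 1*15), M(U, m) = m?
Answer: -4919671081412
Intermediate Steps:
u(v) = v
C(t, T) = -12 (C(t, T) = -9 + 3*(14 - 1*15) = -9 + 3*(14 - 15) = -9 + 3*(-1) = -9 - 3 = -12)
(-17 - 86)*159 + (-2161144 - 538461)*(1822379 + C(480, 586)) = (-17 - 86)*159 + (-2161144 - 538461)*(1822379 - 12) = -103*159 - 2699605*1822367 = -16377 - 4919671065035 = -4919671081412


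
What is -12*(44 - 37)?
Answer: -84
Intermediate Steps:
-12*(44 - 37) = -12*7 = -84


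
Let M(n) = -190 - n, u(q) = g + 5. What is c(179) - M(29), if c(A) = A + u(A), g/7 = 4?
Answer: 431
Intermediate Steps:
g = 28 (g = 7*4 = 28)
u(q) = 33 (u(q) = 28 + 5 = 33)
c(A) = 33 + A (c(A) = A + 33 = 33 + A)
c(179) - M(29) = (33 + 179) - (-190 - 1*29) = 212 - (-190 - 29) = 212 - 1*(-219) = 212 + 219 = 431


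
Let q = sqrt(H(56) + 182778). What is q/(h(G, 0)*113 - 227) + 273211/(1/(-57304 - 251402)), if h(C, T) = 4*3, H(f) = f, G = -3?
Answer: -84341874966 + sqrt(182834)/1129 ≈ -8.4342e+10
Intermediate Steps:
q = sqrt(182834) (q = sqrt(56 + 182778) = sqrt(182834) ≈ 427.59)
h(C, T) = 12
q/(h(G, 0)*113 - 227) + 273211/(1/(-57304 - 251402)) = sqrt(182834)/(12*113 - 227) + 273211/(1/(-57304 - 251402)) = sqrt(182834)/(1356 - 227) + 273211/(1/(-308706)) = sqrt(182834)/1129 + 273211/(-1/308706) = sqrt(182834)*(1/1129) + 273211*(-308706) = sqrt(182834)/1129 - 84341874966 = -84341874966 + sqrt(182834)/1129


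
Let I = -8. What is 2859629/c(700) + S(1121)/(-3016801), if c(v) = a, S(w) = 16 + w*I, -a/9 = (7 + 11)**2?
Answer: -8626905522797/8796991716 ≈ -980.67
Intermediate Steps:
a = -2916 (a = -9*(7 + 11)**2 = -9*18**2 = -9*324 = -2916)
S(w) = 16 - 8*w (S(w) = 16 + w*(-8) = 16 - 8*w)
c(v) = -2916
2859629/c(700) + S(1121)/(-3016801) = 2859629/(-2916) + (16 - 8*1121)/(-3016801) = 2859629*(-1/2916) + (16 - 8968)*(-1/3016801) = -2859629/2916 - 8952*(-1/3016801) = -2859629/2916 + 8952/3016801 = -8626905522797/8796991716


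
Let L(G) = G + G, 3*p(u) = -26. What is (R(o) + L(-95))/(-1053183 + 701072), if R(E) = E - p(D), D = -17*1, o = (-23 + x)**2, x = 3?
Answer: -656/1056333 ≈ -0.00062102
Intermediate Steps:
o = 400 (o = (-23 + 3)**2 = (-20)**2 = 400)
D = -17
p(u) = -26/3 (p(u) = (1/3)*(-26) = -26/3)
L(G) = 2*G
R(E) = 26/3 + E (R(E) = E - 1*(-26/3) = E + 26/3 = 26/3 + E)
(R(o) + L(-95))/(-1053183 + 701072) = ((26/3 + 400) + 2*(-95))/(-1053183 + 701072) = (1226/3 - 190)/(-352111) = (656/3)*(-1/352111) = -656/1056333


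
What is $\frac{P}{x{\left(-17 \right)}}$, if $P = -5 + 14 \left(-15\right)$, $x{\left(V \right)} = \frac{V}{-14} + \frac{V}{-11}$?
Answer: $- \frac{6622}{85} \approx -77.906$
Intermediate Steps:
$x{\left(V \right)} = - \frac{25 V}{154}$ ($x{\left(V \right)} = V \left(- \frac{1}{14}\right) + V \left(- \frac{1}{11}\right) = - \frac{V}{14} - \frac{V}{11} = - \frac{25 V}{154}$)
$P = -215$ ($P = -5 - 210 = -215$)
$\frac{P}{x{\left(-17 \right)}} = - \frac{215}{\left(- \frac{25}{154}\right) \left(-17\right)} = - \frac{215}{\frac{425}{154}} = \left(-215\right) \frac{154}{425} = - \frac{6622}{85}$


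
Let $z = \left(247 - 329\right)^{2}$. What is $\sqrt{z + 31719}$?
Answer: $\sqrt{38443} \approx 196.07$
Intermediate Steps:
$z = 6724$ ($z = \left(-82\right)^{2} = 6724$)
$\sqrt{z + 31719} = \sqrt{6724 + 31719} = \sqrt{38443}$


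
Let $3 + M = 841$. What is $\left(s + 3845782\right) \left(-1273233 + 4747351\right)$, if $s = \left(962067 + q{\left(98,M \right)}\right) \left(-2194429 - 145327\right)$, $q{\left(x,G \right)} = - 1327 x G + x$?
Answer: $878020735027498482940$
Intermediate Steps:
$M = 838$ ($M = -3 + 841 = 838$)
$q{\left(x,G \right)} = x - 1327 G x$ ($q{\left(x,G \right)} = - 1327 G x + x = x - 1327 G x$)
$s = 252731980222548$ ($s = \left(962067 + 98 \left(1 - 1112026\right)\right) \left(-2194429 - 145327\right) = \left(962067 + 98 \left(1 - 1112026\right)\right) \left(-2339756\right) = \left(962067 + 98 \left(-1112025\right)\right) \left(-2339756\right) = \left(962067 - 108978450\right) \left(-2339756\right) = \left(-108016383\right) \left(-2339756\right) = 252731980222548$)
$\left(s + 3845782\right) \left(-1273233 + 4747351\right) = \left(252731980222548 + 3845782\right) \left(-1273233 + 4747351\right) = 252731984068330 \cdot 3474118 = 878020735027498482940$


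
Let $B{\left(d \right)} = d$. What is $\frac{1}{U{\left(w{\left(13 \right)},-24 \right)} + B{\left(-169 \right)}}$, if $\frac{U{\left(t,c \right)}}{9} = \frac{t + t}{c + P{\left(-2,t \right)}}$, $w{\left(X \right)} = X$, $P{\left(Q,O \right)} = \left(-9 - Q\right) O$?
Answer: $- \frac{115}{19669} \approx -0.0058468$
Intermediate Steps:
$P{\left(Q,O \right)} = O \left(-9 - Q\right)$
$U{\left(t,c \right)} = \frac{18 t}{c - 7 t}$ ($U{\left(t,c \right)} = 9 \frac{t + t}{c - t \left(9 - 2\right)} = 9 \frac{2 t}{c - t 7} = 9 \frac{2 t}{c - 7 t} = \frac{18 t}{c - 7 t}$)
$\frac{1}{U{\left(w{\left(13 \right)},-24 \right)} + B{\left(-169 \right)}} = \frac{1}{18 \cdot 13 \frac{1}{-24 - 91} - 169} = \frac{1}{18 \cdot 13 \frac{1}{-115} - 169} = \frac{1}{18 \cdot 13 \left(- \frac{1}{115}\right) - 169} = \frac{1}{- \frac{234}{115} - 169} = \frac{1}{- \frac{19669}{115}} = - \frac{115}{19669}$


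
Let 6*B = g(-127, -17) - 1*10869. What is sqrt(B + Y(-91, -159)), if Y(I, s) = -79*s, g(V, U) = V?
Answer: sqrt(96555)/3 ≈ 103.58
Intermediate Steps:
B = -5498/3 (B = (-127 - 1*10869)/6 = (-127 - 10869)/6 = (1/6)*(-10996) = -5498/3 ≈ -1832.7)
sqrt(B + Y(-91, -159)) = sqrt(-5498/3 - 79*(-159)) = sqrt(-5498/3 + 12561) = sqrt(32185/3) = sqrt(96555)/3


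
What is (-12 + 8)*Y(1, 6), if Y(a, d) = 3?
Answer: -12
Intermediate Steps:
(-12 + 8)*Y(1, 6) = (-12 + 8)*3 = -4*3 = -12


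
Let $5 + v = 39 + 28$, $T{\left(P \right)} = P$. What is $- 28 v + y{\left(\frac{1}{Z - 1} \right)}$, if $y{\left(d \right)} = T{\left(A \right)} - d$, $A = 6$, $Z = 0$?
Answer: $-1729$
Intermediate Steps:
$y{\left(d \right)} = 6 - d$
$v = 62$ ($v = -5 + \left(39 + 28\right) = -5 + 67 = 62$)
$- 28 v + y{\left(\frac{1}{Z - 1} \right)} = \left(-28\right) 62 + \left(6 - \frac{1}{0 - 1}\right) = -1736 + \left(6 - \frac{1}{-1}\right) = -1736 + \left(6 - -1\right) = -1736 + \left(6 + 1\right) = -1736 + 7 = -1729$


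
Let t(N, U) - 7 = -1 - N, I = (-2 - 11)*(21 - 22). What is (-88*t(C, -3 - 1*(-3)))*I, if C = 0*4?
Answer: -6864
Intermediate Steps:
C = 0
I = 13 (I = -13*(-1) = 13)
t(N, U) = 6 - N (t(N, U) = 7 + (-1 - N) = 6 - N)
(-88*t(C, -3 - 1*(-3)))*I = -88*(6 - 1*0)*13 = -88*(6 + 0)*13 = -88*6*13 = -528*13 = -6864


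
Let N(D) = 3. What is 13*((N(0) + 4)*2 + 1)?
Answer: 195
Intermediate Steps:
13*((N(0) + 4)*2 + 1) = 13*((3 + 4)*2 + 1) = 13*(7*2 + 1) = 13*(14 + 1) = 13*15 = 195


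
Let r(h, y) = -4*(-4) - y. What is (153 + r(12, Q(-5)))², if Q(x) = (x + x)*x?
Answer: 14161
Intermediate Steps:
Q(x) = 2*x² (Q(x) = (2*x)*x = 2*x²)
r(h, y) = 16 - y
(153 + r(12, Q(-5)))² = (153 + (16 - 2*(-5)²))² = (153 + (16 - 2*25))² = (153 + (16 - 1*50))² = (153 + (16 - 50))² = (153 - 34)² = 119² = 14161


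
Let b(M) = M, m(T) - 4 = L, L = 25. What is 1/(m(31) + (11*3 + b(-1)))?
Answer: 1/61 ≈ 0.016393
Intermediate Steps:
m(T) = 29 (m(T) = 4 + 25 = 29)
1/(m(31) + (11*3 + b(-1))) = 1/(29 + (11*3 - 1)) = 1/(29 + (33 - 1)) = 1/(29 + 32) = 1/61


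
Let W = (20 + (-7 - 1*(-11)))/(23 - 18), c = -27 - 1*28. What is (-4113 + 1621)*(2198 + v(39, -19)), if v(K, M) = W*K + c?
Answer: -29034292/5 ≈ -5.8069e+6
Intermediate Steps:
c = -55 (c = -27 - 28 = -55)
W = 24/5 (W = (20 + (-7 + 11))/5 = (20 + 4)*(⅕) = 24*(⅕) = 24/5 ≈ 4.8000)
v(K, M) = -55 + 24*K/5 (v(K, M) = 24*K/5 - 55 = -55 + 24*K/5)
(-4113 + 1621)*(2198 + v(39, -19)) = (-4113 + 1621)*(2198 + (-55 + (24/5)*39)) = -2492*(2198 + (-55 + 936/5)) = -2492*(2198 + 661/5) = -2492*11651/5 = -29034292/5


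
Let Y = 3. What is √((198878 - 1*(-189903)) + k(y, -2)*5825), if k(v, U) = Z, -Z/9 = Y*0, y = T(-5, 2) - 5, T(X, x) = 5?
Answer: √388781 ≈ 623.52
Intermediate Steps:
y = 0 (y = 5 - 5 = 0)
Z = 0 (Z = -27*0 = -9*0 = 0)
k(v, U) = 0
√((198878 - 1*(-189903)) + k(y, -2)*5825) = √((198878 - 1*(-189903)) + 0*5825) = √((198878 + 189903) + 0) = √(388781 + 0) = √388781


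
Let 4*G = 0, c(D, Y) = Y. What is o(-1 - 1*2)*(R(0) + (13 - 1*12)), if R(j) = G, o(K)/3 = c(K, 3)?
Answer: 9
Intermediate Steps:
o(K) = 9 (o(K) = 3*3 = 9)
G = 0 (G = (¼)*0 = 0)
R(j) = 0
o(-1 - 1*2)*(R(0) + (13 - 1*12)) = 9*(0 + (13 - 1*12)) = 9*(0 + (13 - 12)) = 9*(0 + 1) = 9*1 = 9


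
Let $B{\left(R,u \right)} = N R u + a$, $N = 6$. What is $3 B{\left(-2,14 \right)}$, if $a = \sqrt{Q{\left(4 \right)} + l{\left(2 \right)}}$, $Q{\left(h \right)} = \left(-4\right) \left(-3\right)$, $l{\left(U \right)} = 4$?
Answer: $-492$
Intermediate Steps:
$Q{\left(h \right)} = 12$
$a = 4$ ($a = \sqrt{12 + 4} = \sqrt{16} = 4$)
$B{\left(R,u \right)} = 4 + 6 R u$ ($B{\left(R,u \right)} = 6 R u + 4 = 4 + 6 R u$)
$3 B{\left(-2,14 \right)} = 3 \left(4 + 6 \left(-2\right) 14\right) = 3 \left(4 - 168\right) = 3 \left(-164\right) = -492$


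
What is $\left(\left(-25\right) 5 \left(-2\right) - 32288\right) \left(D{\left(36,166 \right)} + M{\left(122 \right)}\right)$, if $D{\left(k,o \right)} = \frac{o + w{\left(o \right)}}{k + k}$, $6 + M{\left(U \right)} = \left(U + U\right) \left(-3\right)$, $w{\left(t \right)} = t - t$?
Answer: $\frac{424263215}{18} \approx 2.357 \cdot 10^{7}$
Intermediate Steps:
$w{\left(t \right)} = 0$
$M{\left(U \right)} = -6 - 6 U$ ($M{\left(U \right)} = -6 + \left(U + U\right) \left(-3\right) = -6 + 2 U \left(-3\right) = -6 - 6 U$)
$D{\left(k,o \right)} = \frac{o}{2 k}$ ($D{\left(k,o \right)} = \frac{o + 0}{k + k} = \frac{o}{2 k}$)
$\left(\left(-25\right) 5 \left(-2\right) - 32288\right) \left(D{\left(36,166 \right)} + M{\left(122 \right)}\right) = \left(\left(-25\right) 5 \left(-2\right) - 32288\right) \left(\frac{1}{2} \cdot 166 \cdot \frac{1}{36} - 738\right) = \left(\left(-125\right) \left(-2\right) - 32288\right) \left(\frac{1}{2} \cdot 166 \cdot \frac{1}{36} - 738\right) = \left(250 - 32288\right) \left(\frac{83}{36} - 738\right) = \left(-32038\right) \left(- \frac{26485}{36}\right) = \frac{424263215}{18}$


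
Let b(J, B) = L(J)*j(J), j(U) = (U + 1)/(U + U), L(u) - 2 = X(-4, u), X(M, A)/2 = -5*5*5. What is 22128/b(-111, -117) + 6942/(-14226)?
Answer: -729931331/4042555 ≈ -180.56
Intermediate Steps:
X(M, A) = -250 (X(M, A) = 2*(-5*5*5) = 2*(-25*5) = 2*(-125) = -250)
L(u) = -248 (L(u) = 2 - 250 = -248)
j(U) = (1 + U)/(2*U) (j(U) = (1 + U)/((2*U)) = (1 + U)*(1/(2*U)) = (1 + U)/(2*U))
b(J, B) = -124*(1 + J)/J
22128/b(-111, -117) + 6942/(-14226) = 22128/(-124 - 124/(-111)) + 6942/(-14226) = 22128/(-124 - 124*(-1/111)) + 6942*(-1/14226) = 22128/(-124 + 124/111) - 1157/2371 = 22128/(-13640/111) - 1157/2371 = 22128*(-111/13640) - 1157/2371 = -307026/1705 - 1157/2371 = -729931331/4042555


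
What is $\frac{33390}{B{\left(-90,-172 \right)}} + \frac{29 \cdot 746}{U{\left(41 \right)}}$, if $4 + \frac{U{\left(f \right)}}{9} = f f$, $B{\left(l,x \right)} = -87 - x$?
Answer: $\frac{101158832}{256581} \approx 394.26$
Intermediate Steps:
$U{\left(f \right)} = -36 + 9 f^{2}$ ($U{\left(f \right)} = -36 + 9 f f = -36 + 9 f^{2}$)
$\frac{33390}{B{\left(-90,-172 \right)}} + \frac{29 \cdot 746}{U{\left(41 \right)}} = \frac{33390}{-87 - -172} + \frac{29 \cdot 746}{-36 + 9 \cdot 41^{2}} = \frac{33390}{-87 + 172} + \frac{21634}{-36 + 9 \cdot 1681} = \frac{33390}{85} + \frac{21634}{-36 + 15129} = 33390 \cdot \frac{1}{85} + \frac{21634}{15093} = \frac{6678}{17} + 21634 \cdot \frac{1}{15093} = \frac{6678}{17} + \frac{21634}{15093} = \frac{101158832}{256581}$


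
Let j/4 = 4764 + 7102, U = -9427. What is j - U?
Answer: 56891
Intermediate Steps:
j = 47464 (j = 4*(4764 + 7102) = 4*11866 = 47464)
j - U = 47464 - 1*(-9427) = 47464 + 9427 = 56891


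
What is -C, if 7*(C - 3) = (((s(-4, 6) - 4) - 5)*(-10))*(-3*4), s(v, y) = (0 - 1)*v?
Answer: 579/7 ≈ 82.714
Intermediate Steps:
s(v, y) = -v
C = -579/7 (C = 3 + ((((-1*(-4) - 4) - 5)*(-10))*(-3*4))/7 = 3 + ((((4 - 4) - 5)*(-10))*(-12))/7 = 3 + (((0 - 5)*(-10))*(-12))/7 = 3 + (-5*(-10)*(-12))/7 = 3 + (50*(-12))/7 = 3 + (⅐)*(-600) = 3 - 600/7 = -579/7 ≈ -82.714)
-C = -1*(-579/7) = 579/7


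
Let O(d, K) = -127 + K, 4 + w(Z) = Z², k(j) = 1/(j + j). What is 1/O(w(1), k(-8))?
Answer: -16/2033 ≈ -0.0078701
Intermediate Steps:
k(j) = 1/(2*j)
w(Z) = -4 + Z²
1/O(w(1), k(-8)) = 1/(-127 + (½)/(-8)) = 1/(-127 + (½)*(-⅛)) = 1/(-127 - 1/16) = 1/(-2033/16) = -16/2033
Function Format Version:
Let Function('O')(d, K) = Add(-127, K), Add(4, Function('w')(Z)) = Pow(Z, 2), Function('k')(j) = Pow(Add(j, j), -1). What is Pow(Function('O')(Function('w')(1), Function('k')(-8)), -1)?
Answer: Rational(-16, 2033) ≈ -0.0078701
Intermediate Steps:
Function('k')(j) = Mul(Rational(1, 2), Pow(j, -1)) (Function('k')(j) = Pow(Mul(2, j), -1) = Mul(Rational(1, 2), Pow(j, -1)))
Function('w')(Z) = Add(-4, Pow(Z, 2))
Pow(Function('O')(Function('w')(1), Function('k')(-8)), -1) = Pow(Add(-127, Mul(Rational(1, 2), Pow(-8, -1))), -1) = Pow(Add(-127, Mul(Rational(1, 2), Rational(-1, 8))), -1) = Pow(Add(-127, Rational(-1, 16)), -1) = Pow(Rational(-2033, 16), -1) = Rational(-16, 2033)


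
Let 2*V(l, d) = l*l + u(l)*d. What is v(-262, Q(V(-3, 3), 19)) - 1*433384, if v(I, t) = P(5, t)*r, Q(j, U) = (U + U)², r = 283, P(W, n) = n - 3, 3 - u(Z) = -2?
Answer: -25581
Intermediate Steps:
u(Z) = 5 (u(Z) = 3 - 1*(-2) = 3 + 2 = 5)
V(l, d) = l²/2 + 5*d/2 (V(l, d) = (l*l + 5*d)/2 = (l² + 5*d)/2 = l²/2 + 5*d/2)
P(W, n) = -3 + n
Q(j, U) = 4*U² (Q(j, U) = (2*U)² = 4*U²)
v(I, t) = -849 + 283*t (v(I, t) = (-3 + t)*283 = -849 + 283*t)
v(-262, Q(V(-3, 3), 19)) - 1*433384 = (-849 + 283*(4*19²)) - 1*433384 = (-849 + 283*(4*361)) - 433384 = (-849 + 283*1444) - 433384 = (-849 + 408652) - 433384 = 407803 - 433384 = -25581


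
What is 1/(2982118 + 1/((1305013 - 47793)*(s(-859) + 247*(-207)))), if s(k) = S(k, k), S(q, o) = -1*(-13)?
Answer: 64264057520/191643002683427359 ≈ 3.3533e-7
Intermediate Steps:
S(q, o) = 13
s(k) = 13
1/(2982118 + 1/((1305013 - 47793)*(s(-859) + 247*(-207)))) = 1/(2982118 + 1/((1305013 - 47793)*(13 + 247*(-207)))) = 1/(2982118 + 1/(1257220*(13 - 51129))) = 1/(2982118 + 1/(1257220*(-51116))) = 1/(2982118 + 1/(-64264057520)) = 1/(2982118 - 1/64264057520) = 1/(191643002683427359/64264057520) = 64264057520/191643002683427359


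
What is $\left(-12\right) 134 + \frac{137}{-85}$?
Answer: $- \frac{136817}{85} \approx -1609.6$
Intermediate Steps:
$\left(-12\right) 134 + \frac{137}{-85} = -1608 + 137 \left(- \frac{1}{85}\right) = -1608 - \frac{137}{85} = - \frac{136817}{85}$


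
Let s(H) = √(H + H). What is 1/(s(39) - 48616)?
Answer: -24308/1181757689 - √78/2363515378 ≈ -2.0573e-5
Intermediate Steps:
s(H) = √2*√H (s(H) = √(2*H) = √2*√H)
1/(s(39) - 48616) = 1/(√2*√39 - 48616) = 1/(√78 - 48616) = 1/(-48616 + √78)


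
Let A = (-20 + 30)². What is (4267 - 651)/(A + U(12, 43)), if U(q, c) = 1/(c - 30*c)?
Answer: 4509152/124699 ≈ 36.160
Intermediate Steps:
A = 100 (A = 10² = 100)
U(q, c) = -1/(29*c) (U(q, c) = 1/(-29*c) = -1/(29*c))
(4267 - 651)/(A + U(12, 43)) = (4267 - 651)/(100 - 1/29/43) = 3616/(100 - 1/29*1/43) = 3616/(100 - 1/1247) = 3616/(124699/1247) = 3616*(1247/124699) = 4509152/124699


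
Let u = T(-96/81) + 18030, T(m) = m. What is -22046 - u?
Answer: -1082020/27 ≈ -40075.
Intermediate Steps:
u = 486778/27 (u = -96/81 + 18030 = -96*1/81 + 18030 = -32/27 + 18030 = 486778/27 ≈ 18029.)
-22046 - u = -22046 - 1*486778/27 = -22046 - 486778/27 = -1082020/27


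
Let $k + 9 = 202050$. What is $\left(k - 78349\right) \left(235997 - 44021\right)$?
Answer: $23745895392$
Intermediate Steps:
$k = 202041$ ($k = -9 + 202050 = 202041$)
$\left(k - 78349\right) \left(235997 - 44021\right) = \left(202041 - 78349\right) \left(235997 - 44021\right) = 123692 \cdot 191976 = 23745895392$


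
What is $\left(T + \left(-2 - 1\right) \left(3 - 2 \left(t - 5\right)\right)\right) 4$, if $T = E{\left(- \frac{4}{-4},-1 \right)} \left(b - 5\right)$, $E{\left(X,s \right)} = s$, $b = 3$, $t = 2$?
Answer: $-100$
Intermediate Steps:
$T = 2$ ($T = - (3 - 5) = \left(-1\right) \left(-2\right) = 2$)
$\left(T + \left(-2 - 1\right) \left(3 - 2 \left(t - 5\right)\right)\right) 4 = \left(2 + \left(-2 - 1\right) \left(3 - 2 \left(2 - 5\right)\right)\right) 4 = \left(2 - 3 \left(3 - -6\right)\right) 4 = \left(2 - 3 \left(3 + 6\right)\right) 4 = \left(2 - 27\right) 4 = \left(-25\right) 4 = -100$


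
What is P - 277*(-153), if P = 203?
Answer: 42584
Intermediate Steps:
P - 277*(-153) = 203 - 277*(-153) = 203 + 42381 = 42584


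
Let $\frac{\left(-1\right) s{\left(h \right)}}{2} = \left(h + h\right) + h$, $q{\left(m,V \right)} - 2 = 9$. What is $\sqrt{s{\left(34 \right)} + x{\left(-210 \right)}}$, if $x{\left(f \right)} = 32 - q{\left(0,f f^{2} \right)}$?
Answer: $i \sqrt{183} \approx 13.528 i$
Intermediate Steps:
$q{\left(m,V \right)} = 11$ ($q{\left(m,V \right)} = 2 + 9 = 11$)
$x{\left(f \right)} = 21$ ($x{\left(f \right)} = 32 - 11 = 21$)
$s{\left(h \right)} = - 6 h$ ($s{\left(h \right)} = - 2 \left(\left(h + h\right) + h\right) = - 2 \left(2 h + h\right) = - 2 \cdot 3 h = - 6 h$)
$\sqrt{s{\left(34 \right)} + x{\left(-210 \right)}} = \sqrt{\left(-6\right) 34 + 21} = \sqrt{-204 + 21} = \sqrt{-183} = i \sqrt{183}$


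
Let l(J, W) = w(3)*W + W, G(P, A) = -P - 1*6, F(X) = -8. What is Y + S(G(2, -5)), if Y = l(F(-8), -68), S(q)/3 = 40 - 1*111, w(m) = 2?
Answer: -417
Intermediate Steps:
G(P, A) = -6 - P (G(P, A) = -P - 6 = -6 - P)
S(q) = -213 (S(q) = 3*(40 - 1*111) = 3*(40 - 111) = 3*(-71) = -213)
l(J, W) = 3*W (l(J, W) = 2*W + W = 3*W)
Y = -204 (Y = 3*(-68) = -204)
Y + S(G(2, -5)) = -204 - 213 = -417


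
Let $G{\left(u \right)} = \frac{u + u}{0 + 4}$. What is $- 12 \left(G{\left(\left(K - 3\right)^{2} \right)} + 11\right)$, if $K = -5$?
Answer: $-516$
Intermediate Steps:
$G{\left(u \right)} = \frac{u}{2}$ ($G{\left(u \right)} = \frac{2 u}{4} = 2 u \frac{1}{4} = \frac{u}{2}$)
$- 12 \left(G{\left(\left(K - 3\right)^{2} \right)} + 11\right) = - 12 \left(\frac{\left(-5 - 3\right)^{2}}{2} + 11\right) = - 12 \left(\frac{\left(-8\right)^{2}}{2} + 11\right) = - 12 \left(\frac{1}{2} \cdot 64 + 11\right) = - 12 \left(32 + 11\right) = \left(-12\right) 43 = -516$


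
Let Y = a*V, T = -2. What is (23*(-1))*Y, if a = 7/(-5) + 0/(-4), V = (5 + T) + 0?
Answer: 483/5 ≈ 96.600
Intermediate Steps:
V = 3 (V = (5 - 2) + 0 = 3 + 0 = 3)
a = -7/5 (a = 7*(-⅕) + 0*(-¼) = -7/5 + 0 = -7/5 ≈ -1.4000)
Y = -21/5 (Y = -7/5*3 = -21/5 ≈ -4.2000)
(23*(-1))*Y = (23*(-1))*(-21/5) = -23*(-21/5) = 483/5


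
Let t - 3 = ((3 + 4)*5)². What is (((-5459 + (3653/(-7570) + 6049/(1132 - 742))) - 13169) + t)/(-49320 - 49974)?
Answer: 2566282687/14657283810 ≈ 0.17509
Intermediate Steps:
t = 1228 (t = 3 + ((3 + 4)*5)² = 3 + (7*5)² = 3 + 35² = 3 + 1225 = 1228)
(((-5459 + (3653/(-7570) + 6049/(1132 - 742))) - 13169) + t)/(-49320 - 49974) = (((-5459 + (3653/(-7570) + 6049/(1132 - 742))) - 13169) + 1228)/(-49320 - 49974) = (((-5459 + (3653*(-1/7570) + 6049/390)) - 13169) + 1228)/(-99294) = (((-5459 + (-3653/7570 + 6049*(1/390))) - 13169) + 1228)*(-1/99294) = (((-5459 + (-3653/7570 + 6049/390)) - 13169) + 1228)*(-1/99294) = (((-5459 + 2218313/147615) - 13169) + 1228)*(-1/99294) = ((-803611972/147615 - 13169) + 1228)*(-1/99294) = (-2747553907/147615 + 1228)*(-1/99294) = -2566282687/147615*(-1/99294) = 2566282687/14657283810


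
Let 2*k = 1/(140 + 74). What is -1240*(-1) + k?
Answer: 530721/428 ≈ 1240.0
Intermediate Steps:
k = 1/428 (k = 1/(2*(140 + 74)) = (½)/214 = (½)*(1/214) = 1/428 ≈ 0.0023364)
-1240*(-1) + k = -1240*(-1) + 1/428 = -155*(-8) + 1/428 = 1240 + 1/428 = 530721/428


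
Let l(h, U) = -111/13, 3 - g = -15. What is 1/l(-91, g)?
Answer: -13/111 ≈ -0.11712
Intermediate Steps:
g = 18 (g = 3 - 1*(-15) = 3 + 15 = 18)
l(h, U) = -111/13 (l(h, U) = -111*1/13 = -111/13)
1/l(-91, g) = 1/(-111/13) = -13/111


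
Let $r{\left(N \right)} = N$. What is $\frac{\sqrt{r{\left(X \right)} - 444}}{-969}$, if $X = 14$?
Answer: $- \frac{i \sqrt{430}}{969} \approx - 0.0214 i$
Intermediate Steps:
$\frac{\sqrt{r{\left(X \right)} - 444}}{-969} = \frac{\sqrt{14 - 444}}{-969} = \sqrt{-430} \left(- \frac{1}{969}\right) = i \sqrt{430} \left(- \frac{1}{969}\right) = - \frac{i \sqrt{430}}{969}$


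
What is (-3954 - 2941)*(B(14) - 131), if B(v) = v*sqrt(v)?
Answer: 903245 - 96530*sqrt(14) ≈ 5.4206e+5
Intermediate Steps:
B(v) = v**(3/2)
(-3954 - 2941)*(B(14) - 131) = (-3954 - 2941)*(14**(3/2) - 131) = -6895*(14*sqrt(14) - 131) = -6895*(-131 + 14*sqrt(14)) = 903245 - 96530*sqrt(14)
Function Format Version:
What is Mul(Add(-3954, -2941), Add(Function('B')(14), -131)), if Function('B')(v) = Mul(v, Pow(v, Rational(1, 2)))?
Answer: Add(903245, Mul(-96530, Pow(14, Rational(1, 2)))) ≈ 5.4206e+5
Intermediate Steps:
Function('B')(v) = Pow(v, Rational(3, 2))
Mul(Add(-3954, -2941), Add(Function('B')(14), -131)) = Mul(Add(-3954, -2941), Add(Pow(14, Rational(3, 2)), -131)) = Mul(-6895, Add(Mul(14, Pow(14, Rational(1, 2))), -131)) = Mul(-6895, Add(-131, Mul(14, Pow(14, Rational(1, 2))))) = Add(903245, Mul(-96530, Pow(14, Rational(1, 2))))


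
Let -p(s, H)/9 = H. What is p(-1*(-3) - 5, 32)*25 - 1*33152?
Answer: -40352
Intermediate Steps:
p(s, H) = -9*H
p(-1*(-3) - 5, 32)*25 - 1*33152 = -9*32*25 - 1*33152 = -288*25 - 33152 = -7200 - 33152 = -40352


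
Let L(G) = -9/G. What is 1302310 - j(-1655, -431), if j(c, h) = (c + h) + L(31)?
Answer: 40436285/31 ≈ 1.3044e+6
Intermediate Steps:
j(c, h) = -9/31 + c + h (j(c, h) = (c + h) - 9/31 = -9/31 + c + h)
1302310 - j(-1655, -431) = 1302310 - (-9/31 - 1655 - 431) = 1302310 - 1*(-64675/31) = 1302310 + 64675/31 = 40436285/31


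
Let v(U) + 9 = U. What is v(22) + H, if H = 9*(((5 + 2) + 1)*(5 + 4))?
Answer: 661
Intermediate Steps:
v(U) = -9 + U
H = 648 (H = 9*((7 + 1)*9) = 9*(8*9) = 9*72 = 648)
v(22) + H = (-9 + 22) + 648 = 13 + 648 = 661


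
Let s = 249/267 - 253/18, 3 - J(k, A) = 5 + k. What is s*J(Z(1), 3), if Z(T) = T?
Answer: 21023/534 ≈ 39.369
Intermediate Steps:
J(k, A) = -2 - k (J(k, A) = 3 - (5 + k) = 3 + (-5 - k) = -2 - k)
s = -21023/1602 (s = 249*(1/267) - 253*1/18 = 83/89 - 253/18 = -21023/1602 ≈ -13.123)
s*J(Z(1), 3) = -21023*(-2 - 1*1)/1602 = -21023*(-2 - 1)/1602 = -21023/1602*(-3) = 21023/534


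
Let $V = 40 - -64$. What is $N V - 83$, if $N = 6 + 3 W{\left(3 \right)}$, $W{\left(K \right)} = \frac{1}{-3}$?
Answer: $437$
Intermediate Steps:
$V = 104$ ($V = 40 + 64 = 104$)
$W{\left(K \right)} = - \frac{1}{3}$
$N = 5$ ($N = 6 + 3 \left(- \frac{1}{3}\right) = 6 - 1 = 5$)
$N V - 83 = 5 \cdot 104 - 83 = 520 - 83 = 437$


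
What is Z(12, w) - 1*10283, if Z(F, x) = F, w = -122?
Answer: -10271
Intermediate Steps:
Z(12, w) - 1*10283 = 12 - 1*10283 = 12 - 10283 = -10271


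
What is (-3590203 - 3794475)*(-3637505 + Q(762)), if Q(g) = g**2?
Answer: 22573934175758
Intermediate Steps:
(-3590203 - 3794475)*(-3637505 + Q(762)) = (-3590203 - 3794475)*(-3637505 + 762**2) = -7384678*(-3637505 + 580644) = -7384678*(-3056861) = 22573934175758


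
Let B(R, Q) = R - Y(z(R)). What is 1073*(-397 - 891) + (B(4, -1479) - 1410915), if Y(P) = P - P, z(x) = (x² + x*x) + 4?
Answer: -2792935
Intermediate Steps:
z(x) = 4 + 2*x² (z(x) = (x² + x²) + 4 = 2*x² + 4 = 4 + 2*x²)
Y(P) = 0
B(R, Q) = R (B(R, Q) = R - 1*0 = R + 0 = R)
1073*(-397 - 891) + (B(4, -1479) - 1410915) = 1073*(-397 - 891) + (4 - 1410915) = 1073*(-1288) - 1410911 = -1382024 - 1410911 = -2792935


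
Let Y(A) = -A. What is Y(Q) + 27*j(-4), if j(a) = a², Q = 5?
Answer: 427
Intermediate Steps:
Y(Q) + 27*j(-4) = -1*5 + 27*(-4)² = -5 + 27*16 = -5 + 432 = 427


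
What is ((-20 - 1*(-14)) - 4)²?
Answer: 100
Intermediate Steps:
((-20 - 1*(-14)) - 4)² = ((-20 + 14) - 4)² = (-6 - 4)² = (-10)² = 100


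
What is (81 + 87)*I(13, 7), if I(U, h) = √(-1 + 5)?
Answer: 336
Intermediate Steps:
I(U, h) = 2 (I(U, h) = √4 = 2)
(81 + 87)*I(13, 7) = (81 + 87)*2 = 168*2 = 336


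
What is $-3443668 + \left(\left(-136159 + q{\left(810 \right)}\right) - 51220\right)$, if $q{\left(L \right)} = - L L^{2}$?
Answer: $-535072047$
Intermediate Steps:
$q{\left(L \right)} = - L^{3}$
$-3443668 + \left(\left(-136159 + q{\left(810 \right)}\right) - 51220\right) = -3443668 - 531628379 = -535072047$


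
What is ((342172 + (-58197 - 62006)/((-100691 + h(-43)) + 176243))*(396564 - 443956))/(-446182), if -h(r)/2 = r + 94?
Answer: 27806994479096/765100725 ≈ 36344.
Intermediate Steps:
h(r) = -188 - 2*r (h(r) = -2*(r + 94) = -2*(94 + r) = -188 - 2*r)
((342172 + (-58197 - 62006)/((-100691 + h(-43)) + 176243))*(396564 - 443956))/(-446182) = ((342172 + (-58197 - 62006)/((-100691 + (-188 - 2*(-43))) + 176243))*(396564 - 443956))/(-446182) = ((342172 - 120203/((-100691 + (-188 + 86)) + 176243))*(-47392))*(-1/446182) = ((342172 - 120203/((-100691 - 102) + 176243))*(-47392))*(-1/446182) = ((342172 - 120203/(-100793 + 176243))*(-47392))*(-1/446182) = ((342172 - 120203/75450)*(-47392))*(-1/446182) = ((25816757197/75450)*(-47392))*(-1/446182) = -611753878540112/37725*(-1/446182) = 27806994479096/765100725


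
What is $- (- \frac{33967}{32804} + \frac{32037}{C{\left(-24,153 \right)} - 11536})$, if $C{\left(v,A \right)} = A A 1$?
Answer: $- \frac{647651557}{389481892} \approx -1.6629$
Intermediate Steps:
$C{\left(v,A \right)} = A^{2}$ ($C{\left(v,A \right)} = A^{2} \cdot 1 = A^{2}$)
$- (- \frac{33967}{32804} + \frac{32037}{C{\left(-24,153 \right)} - 11536}) = - (- \frac{33967}{32804} + \frac{32037}{153^{2} - 11536}) = - (\left(-33967\right) \frac{1}{32804} + \frac{32037}{23409 - 11536}) = - (- \frac{33967}{32804} + \frac{32037}{11873}) = \left(-1\right) \frac{647651557}{389481892} = - \frac{647651557}{389481892}$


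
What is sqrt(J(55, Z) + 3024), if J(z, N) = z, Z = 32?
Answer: sqrt(3079) ≈ 55.489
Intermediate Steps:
sqrt(J(55, Z) + 3024) = sqrt(55 + 3024) = sqrt(3079)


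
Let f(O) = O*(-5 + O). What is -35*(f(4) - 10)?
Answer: 490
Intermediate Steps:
-35*(f(4) - 10) = -35*(4*(-5 + 4) - 10) = -35*(4*(-1) - 10) = -35*(-4 - 10) = -35*(-14) = 490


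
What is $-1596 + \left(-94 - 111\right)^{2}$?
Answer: $40429$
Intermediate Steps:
$-1596 + \left(-94 - 111\right)^{2} = -1596 + \left(-205\right)^{2} = -1596 + 42025 = 40429$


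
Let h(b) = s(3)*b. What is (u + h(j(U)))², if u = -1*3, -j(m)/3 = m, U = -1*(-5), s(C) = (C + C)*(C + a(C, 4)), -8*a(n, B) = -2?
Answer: 349281/4 ≈ 87320.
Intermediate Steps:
a(n, B) = ¼ (a(n, B) = -⅛*(-2) = ¼)
s(C) = 2*C*(¼ + C) (s(C) = (C + C)*(C + ¼) = (2*C)*(¼ + C) = 2*C*(¼ + C))
U = 5
j(m) = -3*m
h(b) = 39*b/2 (h(b) = ((½)*3*(1 + 4*3))*b = ((½)*3*(1 + 12))*b = ((½)*3*13)*b = 39*b/2)
u = -3
(u + h(j(U)))² = (-3 + 39*(-3*5)/2)² = (-3 + (39/2)*(-15))² = (-3 - 585/2)² = (-591/2)² = 349281/4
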